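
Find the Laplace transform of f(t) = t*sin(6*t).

12*s/(s^2 + 36)^2

L{sin(6t)} = 6/(s^2 + 36).
Then apply L{t·g(t)} = -d/ds[G(s)] with G(s) = 6/(s^2 + 36):
differentiating 1 time and applying the sign gives 12*s/(s^2 + 36)^2.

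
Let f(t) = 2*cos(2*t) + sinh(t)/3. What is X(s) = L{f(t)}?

The transform is linear, so treat each term independently.
(1/3)·[L{sinh(t)} = 1/(s^2 - 1)]; (2)·[L{cos(2t)} = s/(s^2 + 4)].

X(s) = 2*s/(s^2 + 4) + 1/(3*(s^2 - 1))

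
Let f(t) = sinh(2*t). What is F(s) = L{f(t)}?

L{sinh(2t)} = 2/(s^2 - 4).

F(s) = 2/(s^2 - 4)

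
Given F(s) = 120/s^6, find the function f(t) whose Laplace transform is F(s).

f(t) = t^5

Since L{t^5} = 5!/s^6 = 120/s^6, the inverse is t^5.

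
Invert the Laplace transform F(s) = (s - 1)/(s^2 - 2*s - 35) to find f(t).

Rewrite the denominator: s^2 - 2*s - 35 = (s - 1)^2 - 36.
The form in (s - 1) signals a first-shifting-theorem factor e^(t).
Since L{cosh(6t)} = s/(s^2 - 36), the inverse is e^(t)*cosh(6*t).

f(t) = exp(t)*cosh(6*t)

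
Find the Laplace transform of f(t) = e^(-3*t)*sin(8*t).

L{sin(8t)} = 8/(s^2 + 64).
By the first shifting theorem, multiplying by e^(-3t) replaces s with s + 3.

8/((s + 3)^2 + 64)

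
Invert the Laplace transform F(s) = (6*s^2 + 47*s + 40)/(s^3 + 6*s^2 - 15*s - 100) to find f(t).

Factor the denominator: s^3 + 6*s^2 - 15*s - 100 = (s - 4)*(s + 5)^2.
Partial fraction decomposition gives [2/(s + 5)] + [5/(s + 5)^2] + [4/(s - 4)].
Invert each term: 2/(s + 5) ↔ 2e^(-5t); 5/(s + 5)^2 ↔ 5t·e^(-5t); 4/(s - 4) ↔ 4e^(4t).

f(t) = 5*t*exp(-5*t) + 4*exp(4*t) + 2*exp(-5*t)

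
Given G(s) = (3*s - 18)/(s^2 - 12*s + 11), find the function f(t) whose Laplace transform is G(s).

f(t) = 3*exp(6*t)*cosh(5*t)

Rewrite the denominator: s^2 - 12*s + 11 = (s - 6)^2 - 25.
The form in (s - 6) signals a first-shifting-theorem factor e^(6t).
Since L{cosh(5t)} = s/(s^2 - 25), the inverse is e^(6*t)*cosh(5*t), scaled by 3.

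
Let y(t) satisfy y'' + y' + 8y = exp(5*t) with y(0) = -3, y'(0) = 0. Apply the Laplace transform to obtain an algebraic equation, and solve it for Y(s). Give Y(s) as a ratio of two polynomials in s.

Y(s) = (-3*s^2 + 12*s + 16)/(s^3 - 4*s^2 + 3*s - 40)

Apply the Laplace transform to the equation.
With L{y''} = s^2 Y - s·y(0) - y'(0) and L{y'} = sY - y(0), with y(0) = -3, y'(0) = 0: the LHS transforms to (s^2 + s + 8)Y - (-3*s - 3).
The right side is L{exp(5*t)} = 1/(s - 5).
So (s^2 + s + 8)Y = 1/(s - 5) + (-3*s - 3).
Divide through and combine into a single rational function.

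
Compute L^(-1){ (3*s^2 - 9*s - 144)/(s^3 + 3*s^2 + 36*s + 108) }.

Factor the denominator: s^3 + 3*s^2 + 36*s + 108 = (s + 3)*(s^2 + 36).
Partial fraction decomposition gives [-2/(s + 3)] + [5*s/(s^2 + 36)] + [-24/(s^2 + 36)].
Invert each term: -2/(s + 3) ↔ -2e^(-3t); 5·s/(s^2 + 36) ↔ 5cos(6t); -4·6/(s^2 + 36) ↔ -4sin(6t).

-4*sin(6*t) + 5*cos(6*t) - 2*exp(-3*t)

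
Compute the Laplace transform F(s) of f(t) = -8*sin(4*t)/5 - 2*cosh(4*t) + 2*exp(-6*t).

By linearity of the Laplace transform, transform each term separately.
(-8/5)·[L{sin(4t)} = 4/(s^2 + 16)]; (-2)·[L{cosh(4t)} = s/(s^2 - 16)]; (2)·[L{e^(-6t)} = 1/(s + 6)].

F(s) = -2*s/(s^2 - 16) - 32/(5*(s^2 + 16)) + 2/(s + 6)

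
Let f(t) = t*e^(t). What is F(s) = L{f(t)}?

L{e^(t)} = 1/(s - 1).
Then apply L{t·g(t)} = -d/ds[G(s)] with G(s) = 1/(s - 1):
differentiating 1 time and applying the sign gives (s - 1)^(-2).

F(s) = (s - 1)^(-2)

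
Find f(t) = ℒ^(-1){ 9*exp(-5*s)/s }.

The factor e^(-5s) signals a time shift by c = 5 (second shifting theorem).
L{9} = 9/s, so L^-1{9/s} = 9.
Hence the inverse is u(t - 5) times that function evaluated at t - 5.

f(t) = Heaviside(t - 5)*(9)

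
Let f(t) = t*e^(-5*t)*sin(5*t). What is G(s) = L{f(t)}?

L{sin(5t)} = 5/(s^2 + 25).
Multiplying by e^(-5t) shifts s → s + 5, so L{e^(-5*t)*sin(5*t)} = 5/((s + 5)^2 + 25).
Then apply L{t·g(t)} = -d/ds[H(s)] with H(s) = 5/((s + 5)^2 + 25):
differentiating 1 time and applying the sign gives 10*(s + 5)/(s^2 + 10*s + 50)^2.

G(s) = 10*(s + 5)/(s^2 + 10*s + 50)^2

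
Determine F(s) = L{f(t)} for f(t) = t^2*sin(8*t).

L{sin(8t)} = 8/(s^2 + 64).
Then apply L{t^2·g(t)} = (-1)^2 d^2/ds^2[G(s)] with G(s) = 8/(s^2 + 64):
differentiating 2 times and applying the sign gives 16*(3*s^2 - 64)/(s^2 + 64)^3.

F(s) = 16*(3*s^2 - 64)/(s^2 + 64)^3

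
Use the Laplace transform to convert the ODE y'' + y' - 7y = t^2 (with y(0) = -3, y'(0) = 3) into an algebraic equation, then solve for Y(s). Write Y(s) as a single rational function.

Transform both sides with L{·}.
Using L{y''} = s^2 Y - s·y(0) - y'(0) and L{y'} = sY - y(0), with y(0) = -3, y'(0) = 3, the left side becomes (s^2 + s - 7)Y - (-3*s).
The right side is L{t^2} = 2/s^3.
So (s^2 + s - 7)Y = 2/s^3 + (-3*s).
Isolate Y and clear denominators.

Y(s) = (-3*s^4 + 2)/(s^5 + s^4 - 7*s^3)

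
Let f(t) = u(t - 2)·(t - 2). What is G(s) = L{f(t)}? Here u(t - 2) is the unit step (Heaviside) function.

G(s) = exp(-2*s)/s^2

By the second shifting theorem, L{u(t - c)·g(t - c)} = e^(-cs)·H(s) with c = 2 and H(s) = L{g(t)}.
L{t} = 1!/s^2 = 1/s^2.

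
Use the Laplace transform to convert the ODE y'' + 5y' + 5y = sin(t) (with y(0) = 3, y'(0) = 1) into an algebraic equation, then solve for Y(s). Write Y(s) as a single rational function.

Y(s) = (3*s^3 + 16*s^2 + 3*s + 17)/(s^4 + 5*s^3 + 6*s^2 + 5*s + 5)

Transform both sides with L{·}.
With L{y''} = s^2 Y - s·y(0) - y'(0) and L{y'} = sY - y(0), with y(0) = 3, y'(0) = 1: the LHS transforms to (s^2 + 5*s + 5)Y - (3*s + 16).
The right side is L{sin(t)} = 1/(s^2 + 1).
So (s^2 + 5*s + 5)Y = 1/(s^2 + 1) + (3*s + 16).
Solve for Y(s) and write it as one ratio of polynomials.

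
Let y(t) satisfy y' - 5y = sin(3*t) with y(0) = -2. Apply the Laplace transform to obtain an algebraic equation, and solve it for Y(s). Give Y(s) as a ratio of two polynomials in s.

Transform both sides with L{·}.
With L{y'} = sY - y(0) = sY - (-2): the LHS transforms to (s - 5)Y - (-2).
The right side is L{sin(3*t)} = 3/(s^2 + 9).
So (s - 5)Y = 3/(s^2 + 9) + (-2).
Isolate Y and clear denominators.

Y(s) = (-2*s^2 - 15)/(s^3 - 5*s^2 + 9*s - 45)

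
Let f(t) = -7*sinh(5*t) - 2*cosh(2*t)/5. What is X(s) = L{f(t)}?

Apply the Laplace transform termwise.
(-7)·[L{sinh(5t)} = 5/(s^2 - 25)]; (-2/5)·[L{cosh(2t)} = s/(s^2 - 4)].

X(s) = -2*s/(5*(s^2 - 4)) - 35/(s^2 - 25)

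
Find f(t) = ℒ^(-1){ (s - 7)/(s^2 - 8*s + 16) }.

Factor the denominator: s^2 - 8*s + 16 = (s - 4)^2.
Partial fraction decomposition gives [1/(s - 4)] + [-3/(s - 4)^2].
Invert each term: 1/(s - 4) ↔ e^(4t); -3/(s - 4)^2 ↔ -3t·e^(4t).

f(t) = -3*t*exp(4*t) + exp(4*t)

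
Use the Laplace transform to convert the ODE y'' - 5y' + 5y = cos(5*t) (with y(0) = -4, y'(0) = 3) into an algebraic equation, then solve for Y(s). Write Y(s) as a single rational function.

Y(s) = (-4*s^3 + 23*s^2 - 99*s + 575)/(s^4 - 5*s^3 + 30*s^2 - 125*s + 125)

Apply the Laplace transform to the equation.
The derivative rules (L{y''} = s^2 Y - s·y(0) - y'(0) and L{y'} = sY - y(0), with y(0) = -4, y'(0) = 3) turn the left side into (s^2 - 5*s + 5)Y - (-4*s + 23).
The right side is L{cos(5*t)} = s/(s^2 + 25).
So (s^2 - 5*s + 5)Y = s/(s^2 + 25) + (-4*s + 23).
Solve for Y(s) and write it as one ratio of polynomials.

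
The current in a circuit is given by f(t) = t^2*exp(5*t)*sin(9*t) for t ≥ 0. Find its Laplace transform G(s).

L{sin(9t)} = 9/(s^2 + 81).
Multiplying by e^(5t) shifts s → s - 5, so L{exp(5*t)*sin(9*t)} = 9/((s - 5)^2 + 81).
Then apply L{t^2·g(t)} = (-1)^2 d^2/ds^2[H(s)] with H(s) = 9/((s - 5)^2 + 81):
differentiating 2 times and applying the sign gives 54*(s^2 - 10*s - 2)/(s^2 - 10*s + 106)^3.

G(s) = 54*(s^2 - 10*s - 2)/(s^2 - 10*s + 106)^3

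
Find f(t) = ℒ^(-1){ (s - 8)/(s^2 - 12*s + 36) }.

f(t) = -2*t*exp(6*t) + exp(6*t)

Factor the denominator: s^2 - 12*s + 36 = (s - 6)^2.
Partial fraction decomposition gives [1/(s - 6)] + [-2/(s - 6)^2].
Invert each term: 1/(s - 6) ↔ e^(6t); -2/(s - 6)^2 ↔ -2t·e^(6t).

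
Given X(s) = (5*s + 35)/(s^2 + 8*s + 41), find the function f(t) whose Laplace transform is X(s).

Complete the square in the denominator: s^2 + 8*s + 41 = (s + 4)^2 + 5^2.
Split the numerator to match: 5*s + 35 = 5·(s + 4) + 3·5.
Invert each term: 5·(s + 4)/((s + 4)^2 + 25) ↔ 5e^(-4t)cos(5t); 3·5/((s + 4)^2 + 25) ↔ 3e^(-4t)sin(5t).

f(t) = 3*exp(-4*t)*sin(5*t) + 5*exp(-4*t)*cos(5*t)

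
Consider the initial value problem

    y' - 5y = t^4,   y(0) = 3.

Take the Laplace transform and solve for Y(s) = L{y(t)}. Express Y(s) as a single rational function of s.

Laplace-transform each side.
The derivative rules (L{y'} = sY - y(0) = sY - 3) turn the left side into (s - 5)Y - (3).
The right side is L{t^4} = 24/s^5.
So (s - 5)Y = 24/s^5 + (3).
Isolate Y and clear denominators.

Y(s) = (3*s^5 + 24)/(s^6 - 5*s^5)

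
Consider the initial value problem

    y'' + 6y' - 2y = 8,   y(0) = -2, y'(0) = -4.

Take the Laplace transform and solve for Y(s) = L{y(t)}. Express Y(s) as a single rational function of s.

Transform both sides with L{·}.
The derivative rules (L{y''} = s^2 Y - s·y(0) - y'(0) and L{y'} = sY - y(0), with y(0) = -2, y'(0) = -4) turn the left side into (s^2 + 6*s - 2)Y - (-2*s - 16).
The right side is L{8} = 8/s.
So (s^2 + 6*s - 2)Y = 8/s + (-2*s - 16).
Divide through and combine into a single rational function.

Y(s) = (-2*s^2 - 16*s + 8)/(s^3 + 6*s^2 - 2*s)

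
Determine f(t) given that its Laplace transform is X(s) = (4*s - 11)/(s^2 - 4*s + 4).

Factor the denominator: s^2 - 4*s + 4 = (s - 2)^2.
Partial fraction decomposition gives [4/(s - 2)] + [-3/(s - 2)^2].
Invert each term: 4/(s - 2) ↔ 4e^(2t); -3/(s - 2)^2 ↔ -3t·e^(2t).

f(t) = -3*t*exp(2*t) + 4*exp(2*t)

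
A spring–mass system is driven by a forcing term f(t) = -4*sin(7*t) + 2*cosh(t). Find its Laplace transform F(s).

F(s) = 2*s/(s^2 - 1) - 28/(s^2 + 49)

By linearity of the Laplace transform, transform each term separately.
(-4)·[L{sin(7t)} = 7/(s^2 + 49)]; (2)·[L{cosh(t)} = s/(s^2 - 1)].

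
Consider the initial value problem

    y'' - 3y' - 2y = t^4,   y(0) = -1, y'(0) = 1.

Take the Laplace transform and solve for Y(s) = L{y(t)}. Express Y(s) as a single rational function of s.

Y(s) = (-s^6 + 4*s^5 + 24)/(s^7 - 3*s^6 - 2*s^5)

Transform both sides with L{·}.
With L{y''} = s^2 Y - s·y(0) - y'(0) and L{y'} = sY - y(0), with y(0) = -1, y'(0) = 1: the LHS transforms to (s^2 - 3*s - 2)Y - (-s + 4).
The right side is L{t^4} = 24/s^5.
So (s^2 - 3*s - 2)Y = 24/s^5 + (-s + 4).
Divide through and combine into a single rational function.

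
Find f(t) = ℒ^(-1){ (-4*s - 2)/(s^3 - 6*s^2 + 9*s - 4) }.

Factor the denominator: s^3 - 6*s^2 + 9*s - 4 = (s - 4)*(s - 1)^2.
Partial fraction decomposition gives [2/(s - 1)] + [2/(s - 1)^2] + [-2/(s - 4)].
Invert each term: 2/(s - 1) ↔ 2e^(t); 2/(s - 1)^2 ↔ 2t·e^(t); -2/(s - 4) ↔ -2e^(4t).

f(t) = 2*t*exp(t) - 2*exp(4*t) + 2*exp(t)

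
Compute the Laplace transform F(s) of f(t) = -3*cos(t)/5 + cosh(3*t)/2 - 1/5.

F(s) = -3*s/(5*(s^2 + 1)) + s/(2*(s^2 - 9)) - 1/(5*s)

The transform is linear, so treat each term independently.
L{-1/5} = (-1/5)/s; (-3/5)·[L{cos(t)} = s/(s^2 + 1)]; (1/2)·[L{cosh(3t)} = s/(s^2 - 9)].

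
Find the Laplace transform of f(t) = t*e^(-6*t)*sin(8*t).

16*(s + 6)/(s^2 + 12*s + 100)^2

L{sin(8t)} = 8/(s^2 + 64).
Multiplying by e^(-6t) shifts s → s + 6, so L{e^(-6*t)*sin(8*t)} = 8/((s + 6)^2 + 64).
Then apply L{t·g(t)} = -d/ds[G(s)] with G(s) = 8/((s + 6)^2 + 64):
differentiating 1 time and applying the sign gives 16*(s + 6)/(s^2 + 12*s + 100)^2.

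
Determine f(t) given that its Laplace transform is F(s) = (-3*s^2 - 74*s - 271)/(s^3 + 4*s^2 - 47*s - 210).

f(t) = -6*exp(7*t) - 2*exp(-5*t) + 5*exp(-6*t)

Factor the denominator: s^3 + 4*s^2 - 47*s - 210 = (s - 7)*(s + 5)*(s + 6).
Partial fraction decomposition gives [-6/(s - 7)] + [-2/(s + 5)] + [5/(s + 6)].
Invert each term: -6/(s - 7) ↔ -6e^(7t); -2/(s + 5) ↔ -2e^(-5t); 5/(s + 6) ↔ 5e^(-6t).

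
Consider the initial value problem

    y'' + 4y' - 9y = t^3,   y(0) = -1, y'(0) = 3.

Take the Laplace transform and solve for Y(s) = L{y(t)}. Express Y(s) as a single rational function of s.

Laplace-transform each side.
Using L{y''} = s^2 Y - s·y(0) - y'(0) and L{y'} = sY - y(0), with y(0) = -1, y'(0) = 3, the left side becomes (s^2 + 4*s - 9)Y - (-s - 1).
The right side is L{t^3} = 6/s^4.
So (s^2 + 4*s - 9)Y = 6/s^4 + (-s - 1).
Divide through and combine into a single rational function.

Y(s) = (-s^5 - s^4 + 6)/(s^6 + 4*s^5 - 9*s^4)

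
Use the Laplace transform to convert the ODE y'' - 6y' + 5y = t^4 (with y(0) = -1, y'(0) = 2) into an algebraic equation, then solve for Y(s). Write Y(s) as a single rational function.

Y(s) = (-s^6 + 8*s^5 + 24)/(s^7 - 6*s^6 + 5*s^5)

Apply the Laplace transform to the equation.
The derivative rules (L{y''} = s^2 Y - s·y(0) - y'(0) and L{y'} = sY - y(0), with y(0) = -1, y'(0) = 2) turn the left side into (s^2 - 6*s + 5)Y - (-s + 8).
The right side is L{t^4} = 24/s^5.
So (s^2 - 6*s + 5)Y = 24/s^5 + (-s + 8).
Isolate Y and clear denominators.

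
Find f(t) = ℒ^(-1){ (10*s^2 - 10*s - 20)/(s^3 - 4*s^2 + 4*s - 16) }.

f(t) = 5*exp(4*t) + 5*sin(2*t) + 5*cos(2*t)

Factor the denominator: s^3 - 4*s^2 + 4*s - 16 = (s - 4)*(s^2 + 4).
Partial fraction decomposition gives [5/(s - 4)] + [5*s/(s^2 + 4)] + [10/(s^2 + 4)].
Invert each term: 5/(s - 4) ↔ 5e^(4t); 5·s/(s^2 + 4) ↔ 5cos(2t); 5·2/(s^2 + 4) ↔ 5sin(2t).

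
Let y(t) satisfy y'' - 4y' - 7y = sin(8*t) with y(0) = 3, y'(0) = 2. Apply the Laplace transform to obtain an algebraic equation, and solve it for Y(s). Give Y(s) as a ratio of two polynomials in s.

Apply the Laplace transform to the equation.
The derivative rules (L{y''} = s^2 Y - s·y(0) - y'(0) and L{y'} = sY - y(0), with y(0) = 3, y'(0) = 2) turn the left side into (s^2 - 4*s - 7)Y - (3*s - 10).
The right side is L{sin(8*t)} = 8/(s^2 + 64).
So (s^2 - 4*s - 7)Y = 8/(s^2 + 64) + (3*s - 10).
Divide through and combine into a single rational function.

Y(s) = (3*s^3 - 10*s^2 + 192*s - 632)/(s^4 - 4*s^3 + 57*s^2 - 256*s - 448)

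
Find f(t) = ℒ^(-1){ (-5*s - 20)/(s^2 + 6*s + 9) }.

f(t) = -5*t*exp(-3*t) - 5*exp(-3*t)

Factor the denominator: s^2 + 6*s + 9 = (s + 3)^2.
Partial fraction decomposition gives [-5/(s + 3)] + [-5/(s + 3)^2].
Invert each term: -5/(s + 3) ↔ -5e^(-3t); -5/(s + 3)^2 ↔ -5t·e^(-3t).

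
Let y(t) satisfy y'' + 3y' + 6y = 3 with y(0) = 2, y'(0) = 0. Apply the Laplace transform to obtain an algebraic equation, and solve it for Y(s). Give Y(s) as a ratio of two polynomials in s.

Y(s) = (2*s^2 + 6*s + 3)/(s^3 + 3*s^2 + 6*s)

Transform both sides with L{·}.
The derivative rules (L{y''} = s^2 Y - s·y(0) - y'(0) and L{y'} = sY - y(0), with y(0) = 2, y'(0) = 0) turn the left side into (s^2 + 3*s + 6)Y - (2*s + 6).
The right side is L{3} = 3/s.
So (s^2 + 3*s + 6)Y = 3/s + (2*s + 6).
Isolate Y and clear denominators.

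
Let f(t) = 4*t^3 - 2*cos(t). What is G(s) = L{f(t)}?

Apply the Laplace transform termwise.
(4)·[L{t^3} = 3!/s^4 = 6/s^4]; (-2)·[L{cos(t)} = s/(s^2 + 1)].

G(s) = -2*s/(s^2 + 1) + 24/s^4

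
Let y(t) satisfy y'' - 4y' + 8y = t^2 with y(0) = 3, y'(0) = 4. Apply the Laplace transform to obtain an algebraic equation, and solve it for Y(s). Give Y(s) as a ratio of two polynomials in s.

Y(s) = (3*s^4 - 8*s^3 + 2)/(s^5 - 4*s^4 + 8*s^3)

Laplace-transform each side.
With L{y''} = s^2 Y - s·y(0) - y'(0) and L{y'} = sY - y(0), with y(0) = 3, y'(0) = 4: the LHS transforms to (s^2 - 4*s + 8)Y - (3*s - 8).
The right side is L{t^2} = 2/s^3.
So (s^2 - 4*s + 8)Y = 2/s^3 + (3*s - 8).
Isolate Y and clear denominators.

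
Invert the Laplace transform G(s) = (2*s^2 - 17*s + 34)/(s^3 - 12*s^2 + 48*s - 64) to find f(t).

Factor the denominator: s^3 - 12*s^2 + 48*s - 64 = (s - 4)^3.
Partial fraction decomposition gives [2/(s - 4)] + [-1/(s - 4)^2] + [-2/(s - 4)^3].
Invert each term: 2/(s - 4) ↔ 2e^(4t); -1/(s - 4)^2 ↔ -t·e^(4t); -2/(s - 4)^3 ↔ (-1)t^2·e^(4t).

f(t) = -t^2*exp(4*t) - t*exp(4*t) + 2*exp(4*t)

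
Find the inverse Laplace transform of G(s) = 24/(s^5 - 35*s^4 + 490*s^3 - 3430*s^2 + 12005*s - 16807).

t^4*exp(7*t)

Rewrite the denominator: s^5 - 35*s^4 + 490*s^3 - 3430*s^2 + 12005*s - 16807 = (s - 7)^5.
The form in (s - 7) signals a first-shifting-theorem factor e^(7t).
Since L{t^4} = 4!/s^5 = 24/s^5, the inverse is t^4*e^(7*t).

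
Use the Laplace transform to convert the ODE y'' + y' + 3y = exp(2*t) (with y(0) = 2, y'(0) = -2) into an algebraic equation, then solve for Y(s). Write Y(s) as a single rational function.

Take the Laplace transform of both sides.
Using L{y''} = s^2 Y - s·y(0) - y'(0) and L{y'} = sY - y(0), with y(0) = 2, y'(0) = -2, the left side becomes (s^2 + s + 3)Y - (2*s).
The right side is L{exp(2*t)} = 1/(s - 2).
So (s^2 + s + 3)Y = 1/(s - 2) + (2*s).
Isolate Y and clear denominators.

Y(s) = (2*s^2 - 4*s + 1)/(s^3 - s^2 + s - 6)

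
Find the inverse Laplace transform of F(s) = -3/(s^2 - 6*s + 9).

Rewrite the denominator: s^2 - 6*s + 9 = (s - 3)^2.
The form in (s - 3) signals a first-shifting-theorem factor e^(3t).
Since L{t} = 1!/s^2 = 1/s^2, the inverse is t*e^(3*t), scaled by -3.

-3*t*exp(3*t)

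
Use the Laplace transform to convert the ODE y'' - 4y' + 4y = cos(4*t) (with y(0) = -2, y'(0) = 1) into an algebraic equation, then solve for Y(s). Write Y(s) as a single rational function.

Take the Laplace transform of both sides.
With L{y''} = s^2 Y - s·y(0) - y'(0) and L{y'} = sY - y(0), with y(0) = -2, y'(0) = 1: the LHS transforms to (s^2 - 4*s + 4)Y - (-2*s + 9).
The right side is L{cos(4*t)} = s/(s^2 + 16).
So (s^2 - 4*s + 4)Y = s/(s^2 + 16) + (-2*s + 9).
Solve for Y(s) and write it as one ratio of polynomials.

Y(s) = (-2*s^3 + 9*s^2 - 31*s + 144)/(s^4 - 4*s^3 + 20*s^2 - 64*s + 64)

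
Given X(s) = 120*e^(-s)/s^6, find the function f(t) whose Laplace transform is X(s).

The factor e^(-s) signals a time shift by c = 1 (second shifting theorem).
L{t^5} = 5!/s^6 = 120/s^6, so L^-1{120/s^6} = t^5.
Hence the inverse is u(t - 1) times that function evaluated at t - 1.

f(t) = Heaviside(t - 1)*((t - 1)^5)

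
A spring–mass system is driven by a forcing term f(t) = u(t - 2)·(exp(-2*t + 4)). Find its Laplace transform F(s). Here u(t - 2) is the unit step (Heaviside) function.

F(s) = exp(-2*s)/(s + 2)

By the second shifting theorem, L{u(t - c)·g(t - c)} = e^(-cs)·G(s) with c = 2 and G(s) = L{g(t)}.
L{e^(-2t)} = 1/(s + 2).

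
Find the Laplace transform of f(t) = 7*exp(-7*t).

L{7} = 7/s.
By the first shifting theorem, multiplying by e^(-7t) replaces s with s + 7.

7/(s + 7)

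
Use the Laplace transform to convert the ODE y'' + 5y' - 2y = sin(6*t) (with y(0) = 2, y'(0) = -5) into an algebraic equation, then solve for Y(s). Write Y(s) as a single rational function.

Apply the Laplace transform to the equation.
The derivative rules (L{y''} = s^2 Y - s·y(0) - y'(0) and L{y'} = sY - y(0), with y(0) = 2, y'(0) = -5) turn the left side into (s^2 + 5*s - 2)Y - (2*s + 5).
The right side is L{sin(6*t)} = 6/(s^2 + 36).
So (s^2 + 5*s - 2)Y = 6/(s^2 + 36) + (2*s + 5).
Divide through and combine into a single rational function.

Y(s) = (2*s^3 + 5*s^2 + 72*s + 186)/(s^4 + 5*s^3 + 34*s^2 + 180*s - 72)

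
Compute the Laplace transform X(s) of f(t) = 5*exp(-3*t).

L{5} = 5/s.
By the first shifting theorem, multiplying by e^(-3t) replaces s with s + 3.

X(s) = 5/(s + 3)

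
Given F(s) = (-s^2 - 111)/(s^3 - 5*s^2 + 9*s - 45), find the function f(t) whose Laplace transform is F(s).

f(t) = -4*exp(5*t) + 5*sin(3*t) + 3*cos(3*t)

Factor the denominator: s^3 - 5*s^2 + 9*s - 45 = (s - 5)*(s^2 + 9).
Partial fraction decomposition gives [-4/(s - 5)] + [3*s/(s^2 + 9)] + [15/(s^2 + 9)].
Invert each term: -4/(s - 5) ↔ -4e^(5t); 3·s/(s^2 + 9) ↔ 3cos(3t); 5·3/(s^2 + 9) ↔ 5sin(3t).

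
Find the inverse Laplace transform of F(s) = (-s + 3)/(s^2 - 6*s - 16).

-exp(3*t)*cosh(5*t)

Rewrite the denominator: s^2 - 6*s - 16 = (s - 3)^2 - 25.
The form in (s - 3) signals a first-shifting-theorem factor e^(3t).
Since L{cosh(5t)} = s/(s^2 - 25), the inverse is e^(3*t)*cosh(5*t), scaled by -1.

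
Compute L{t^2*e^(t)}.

L{e^(t)} = 1/(s - 1).
Then apply L{t^2·g(t)} = (-1)^2 d^2/ds^2[G(s)] with G(s) = 1/(s - 1):
differentiating 2 times and applying the sign gives 2/(s - 1)^3.

2/(s - 1)^3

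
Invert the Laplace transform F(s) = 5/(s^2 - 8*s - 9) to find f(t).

Rewrite the denominator: s^2 - 8*s - 9 = (s - 4)^2 - 25.
The form in (s - 4) signals a first-shifting-theorem factor e^(4t).
Since L{sinh(5t)} = 5/(s^2 - 25), the inverse is e^(4*t)*sinh(5*t).

f(t) = exp(4*t)*sinh(5*t)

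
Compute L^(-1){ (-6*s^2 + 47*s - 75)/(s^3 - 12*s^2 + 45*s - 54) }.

-4*t*exp(3*t) - exp(6*t) - 5*exp(3*t)

Factor the denominator: s^3 - 12*s^2 + 45*s - 54 = (s - 6)*(s - 3)^2.
Partial fraction decomposition gives [-5/(s - 3)] + [-4/(s - 3)^2] + [-1/(s - 6)].
Invert each term: -5/(s - 3) ↔ -5e^(3t); -4/(s - 3)^2 ↔ -4t·e^(3t); -1/(s - 6) ↔ -e^(6t).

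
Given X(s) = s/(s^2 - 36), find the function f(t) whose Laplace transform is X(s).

f(t) = cosh(6*t)

Since L{cosh(6t)} = s/(s^2 - 36), the inverse is cosh(6*t).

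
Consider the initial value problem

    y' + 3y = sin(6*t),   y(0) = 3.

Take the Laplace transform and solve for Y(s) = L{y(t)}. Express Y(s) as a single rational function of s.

Y(s) = (3*s^2 + 114)/(s^3 + 3*s^2 + 36*s + 108)

Apply the Laplace transform to the equation.
With L{y'} = sY - y(0) = sY - 3: the LHS transforms to (s + 3)Y - (3).
The right side is L{sin(6*t)} = 6/(s^2 + 36).
So (s + 3)Y = 6/(s^2 + 36) + (3).
Divide through and combine into a single rational function.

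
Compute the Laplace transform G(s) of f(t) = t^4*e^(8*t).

L{t^4} = 4!/s^5 = 24/s^5.
By the first shifting theorem, multiplying by e^(8t) replaces s with s - 8.

G(s) = 24/(s - 8)^5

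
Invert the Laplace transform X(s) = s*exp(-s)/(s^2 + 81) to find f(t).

The factor e^(-s) signals a time shift by c = 1 (second shifting theorem).
L{cos(9t)} = s/(s^2 + 81), so L^-1{s/(s^2 + 81)} = cos(9*t).
Hence the inverse is u(t - 1) times that function evaluated at t - 1.

f(t) = Heaviside(t - 1)*(cos(9*t - 9))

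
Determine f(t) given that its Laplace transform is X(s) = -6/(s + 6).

Since L{e^(-6t)} = 1/(s + 6), the inverse is e^(-6*t), scaled by -6.

f(t) = -6*exp(-6*t)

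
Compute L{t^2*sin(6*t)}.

36*(s^2 - 12)/(s^2 + 36)^3

L{sin(6t)} = 6/(s^2 + 36).
Then apply L{t^2·g(t)} = (-1)^2 d^2/ds^2[G(s)] with G(s) = 6/(s^2 + 36):
differentiating 2 times and applying the sign gives 36*(s^2 - 12)/(s^2 + 36)^3.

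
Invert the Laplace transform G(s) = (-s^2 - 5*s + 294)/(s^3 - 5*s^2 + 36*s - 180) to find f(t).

Factor the denominator: s^3 - 5*s^2 + 36*s - 180 = (s - 5)*(s^2 + 36).
Partial fraction decomposition gives [4/(s - 5)] + [-5*s/(s^2 + 36)] + [-30/(s^2 + 36)].
Invert each term: 4/(s - 5) ↔ 4e^(5t); -5·s/(s^2 + 36) ↔ -5cos(6t); -5·6/(s^2 + 36) ↔ -5sin(6t).

f(t) = 4*exp(5*t) - 5*sin(6*t) - 5*cos(6*t)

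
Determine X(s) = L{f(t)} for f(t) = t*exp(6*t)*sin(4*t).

L{sin(4t)} = 4/(s^2 + 16).
Multiplying by e^(6t) shifts s → s - 6, so L{exp(6*t)*sin(4*t)} = 4/((s - 6)^2 + 16).
Then apply L{t·g(t)} = -d/ds[G(s)] with G(s) = 4/((s - 6)^2 + 16):
differentiating 1 time and applying the sign gives 8*(s - 6)/(s^2 - 12*s + 52)^2.

X(s) = 8*(s - 6)/(s^2 - 12*s + 52)^2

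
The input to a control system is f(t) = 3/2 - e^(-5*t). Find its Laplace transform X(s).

Apply the Laplace transform termwise.
L{3/2} = (3/2)/s; (-1)·[L{e^(-5t)} = 1/(s + 5)].

X(s) = -1/(s + 5) + 3/(2*s)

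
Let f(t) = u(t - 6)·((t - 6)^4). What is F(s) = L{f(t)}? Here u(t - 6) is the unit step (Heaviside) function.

By the second shifting theorem, L{u(t - c)·g(t - c)} = e^(-cs)·G(s) with c = 6 and G(s) = L{g(t)}.
L{t^4} = 4!/s^5 = 24/s^5.

F(s) = 24*exp(-6*s)/s^5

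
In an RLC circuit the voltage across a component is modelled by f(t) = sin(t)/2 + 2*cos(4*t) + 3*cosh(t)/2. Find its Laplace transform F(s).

The transform is linear, so treat each term independently.
(3/2)·[L{cosh(t)} = s/(s^2 - 1)]; (2)·[L{cos(4t)} = s/(s^2 + 16)]; (1/2)·[L{sin(t)} = 1/(s^2 + 1)].

F(s) = 2*s/(s^2 + 16) + 3*s/(2*(s^2 - 1)) + 1/(2*(s^2 + 1))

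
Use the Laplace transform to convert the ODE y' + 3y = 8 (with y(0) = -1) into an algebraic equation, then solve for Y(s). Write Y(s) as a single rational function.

Transform both sides with L{·}.
The derivative rules (L{y'} = sY - y(0) = sY - (-1)) turn the left side into (s + 3)Y - (-1).
The right side is L{8} = 8/s.
So (s + 3)Y = 8/s + (-1).
Solve for Y(s) and write it as one ratio of polynomials.

Y(s) = (-s + 8)/(s^2 + 3*s)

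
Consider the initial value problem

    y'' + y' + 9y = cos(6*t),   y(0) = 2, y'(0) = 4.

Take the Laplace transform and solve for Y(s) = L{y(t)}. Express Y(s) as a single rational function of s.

Transform both sides with L{·}.
The derivative rules (L{y''} = s^2 Y - s·y(0) - y'(0) and L{y'} = sY - y(0), with y(0) = 2, y'(0) = 4) turn the left side into (s^2 + s + 9)Y - (2*s + 6).
The right side is L{cos(6*t)} = s/(s^2 + 36).
So (s^2 + s + 9)Y = s/(s^2 + 36) + (2*s + 6).
Divide through and combine into a single rational function.

Y(s) = (2*s^3 + 6*s^2 + 73*s + 216)/(s^4 + s^3 + 45*s^2 + 36*s + 324)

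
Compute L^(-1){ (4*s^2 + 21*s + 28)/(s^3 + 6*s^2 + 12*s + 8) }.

Factor the denominator: s^3 + 6*s^2 + 12*s + 8 = (s + 2)^3.
Partial fraction decomposition gives [4/(s + 2)] + [5/(s + 2)^2] + [2/(s + 2)^3].
Invert each term: 4/(s + 2) ↔ 4e^(-2t); 5/(s + 2)^2 ↔ 5t·e^(-2t); 2/(s + 2)^3 ↔ (1)t^2·e^(-2t).

t^2*exp(-2*t) + 5*t*exp(-2*t) + 4*exp(-2*t)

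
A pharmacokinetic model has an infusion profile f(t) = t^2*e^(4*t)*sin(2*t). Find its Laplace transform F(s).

F(s) = 4*(3*s^2 - 24*s + 44)/(s^2 - 8*s + 20)^3

L{sin(2t)} = 2/(s^2 + 4).
Multiplying by e^(4t) shifts s → s - 4, so L{e^(4*t)*sin(2*t)} = 2/((s - 4)^2 + 4).
Then apply L{t^2·g(t)} = (-1)^2 d^2/ds^2[G(s)] with G(s) = 2/((s - 4)^2 + 4):
differentiating 2 times and applying the sign gives 4*(3*s^2 - 24*s + 44)/(s^2 - 8*s + 20)^3.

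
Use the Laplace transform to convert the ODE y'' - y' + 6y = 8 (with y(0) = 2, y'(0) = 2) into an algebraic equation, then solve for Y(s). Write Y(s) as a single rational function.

Take the Laplace transform of both sides.
The derivative rules (L{y''} = s^2 Y - s·y(0) - y'(0) and L{y'} = sY - y(0), with y(0) = 2, y'(0) = 2) turn the left side into (s^2 - s + 6)Y - (2*s).
The right side is L{8} = 8/s.
So (s^2 - s + 6)Y = 8/s + (2*s).
Divide through and combine into a single rational function.

Y(s) = (2*s^2 + 8)/(s^3 - s^2 + 6*s)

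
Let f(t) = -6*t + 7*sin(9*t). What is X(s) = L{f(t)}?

The transform is linear, so treat each term independently.
(-6)·[L{t} = 1!/s^2 = 1/s^2]; (7)·[L{sin(9t)} = 9/(s^2 + 81)].

X(s) = 63/(s^2 + 81) - 6/s^2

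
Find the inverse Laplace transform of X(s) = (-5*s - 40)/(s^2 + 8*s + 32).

Complete the square in the denominator: s^2 + 8*s + 32 = (s + 4)^2 + 4^2.
Split the numerator to match: -5*s - 40 = -5·(s + 4) - 5·4.
Invert each term: -5·(s + 4)/((s + 4)^2 + 16) ↔ -5e^(-4t)cos(4t); -5·4/((s + 4)^2 + 16) ↔ -5e^(-4t)sin(4t).

-5*exp(-4*t)*sin(4*t) - 5*exp(-4*t)*cos(4*t)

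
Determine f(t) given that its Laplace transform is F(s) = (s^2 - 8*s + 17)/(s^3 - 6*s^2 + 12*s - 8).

Factor the denominator: s^3 - 6*s^2 + 12*s - 8 = (s - 2)^3.
Partial fraction decomposition gives [1/(s - 2)] + [-4/(s - 2)^2] + [5/(s - 2)^3].
Invert each term: 1/(s - 2) ↔ e^(2t); -4/(s - 2)^2 ↔ -4t·e^(2t); 5/(s - 2)^3 ↔ (5/2)t^2·e^(2t).

f(t) = 5*t^2*exp(2*t)/2 - 4*t*exp(2*t) + exp(2*t)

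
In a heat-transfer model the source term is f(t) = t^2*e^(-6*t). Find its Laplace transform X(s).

X(s) = 2/(s + 6)^3

L{e^(-6t)} = 1/(s + 6).
Then apply L{t^2·g(t)} = (-1)^2 d^2/ds^2[G(s)] with G(s) = 1/(s + 6):
differentiating 2 times and applying the sign gives 2/(s + 6)^3.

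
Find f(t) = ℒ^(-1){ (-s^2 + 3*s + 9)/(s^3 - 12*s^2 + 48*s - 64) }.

Factor the denominator: s^3 - 12*s^2 + 48*s - 64 = (s - 4)^3.
Partial fraction decomposition gives [-1/(s - 4)] + [-5/(s - 4)^2] + [5/(s - 4)^3].
Invert each term: -1/(s - 4) ↔ -e^(4t); -5/(s - 4)^2 ↔ -5t·e^(4t); 5/(s - 4)^3 ↔ (5/2)t^2·e^(4t).

f(t) = 5*t^2*exp(4*t)/2 - 5*t*exp(4*t) - exp(4*t)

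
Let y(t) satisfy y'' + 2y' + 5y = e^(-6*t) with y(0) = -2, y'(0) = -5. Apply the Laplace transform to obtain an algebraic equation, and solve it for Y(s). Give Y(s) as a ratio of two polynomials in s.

Laplace-transform each side.
Using L{y''} = s^2 Y - s·y(0) - y'(0) and L{y'} = sY - y(0), with y(0) = -2, y'(0) = -5, the left side becomes (s^2 + 2*s + 5)Y - (-2*s - 9).
The right side is L{e^(-6*t)} = 1/(s + 6).
So (s^2 + 2*s + 5)Y = 1/(s + 6) + (-2*s - 9).
Solve for Y(s) and write it as one ratio of polynomials.

Y(s) = (-2*s^2 - 21*s - 53)/(s^3 + 8*s^2 + 17*s + 30)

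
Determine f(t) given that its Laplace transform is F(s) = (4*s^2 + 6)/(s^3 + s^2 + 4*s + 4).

f(t) = -sin(2*t) + 2*cos(2*t) + 2*exp(-t)

Factor the denominator: s^3 + s^2 + 4*s + 4 = (s + 1)*(s^2 + 4).
Partial fraction decomposition gives [2/(s + 1)] + [2*s/(s^2 + 4)] + [-2/(s^2 + 4)].
Invert each term: 2/(s + 1) ↔ 2e^(-t); 2·s/(s^2 + 4) ↔ 2cos(2t); -1·2/(s^2 + 4) ↔ -sin(2t).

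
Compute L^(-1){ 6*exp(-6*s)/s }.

Heaviside(t - 6)*(6)

The factor e^(-6s) signals a time shift by c = 6 (second shifting theorem).
L{6} = 6/s, so L^-1{6/s} = 6.
Hence the inverse is u(t - 6) times that function evaluated at t - 6.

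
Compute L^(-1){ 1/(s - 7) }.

exp(7*t)

Since L{e^(7t)} = 1/(s - 7), the inverse is e^(7*t).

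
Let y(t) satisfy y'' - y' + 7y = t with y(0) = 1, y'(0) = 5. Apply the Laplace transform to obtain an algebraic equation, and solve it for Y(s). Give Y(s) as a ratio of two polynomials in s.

Transform both sides with L{·}.
The derivative rules (L{y''} = s^2 Y - s·y(0) - y'(0) and L{y'} = sY - y(0), with y(0) = 1, y'(0) = 5) turn the left side into (s^2 - s + 7)Y - (s + 4).
The right side is L{t} = s^(-2).
So (s^2 - s + 7)Y = s^(-2) + (s + 4).
Divide through and combine into a single rational function.

Y(s) = (s^3 + 4*s^2 + 1)/(s^4 - s^3 + 7*s^2)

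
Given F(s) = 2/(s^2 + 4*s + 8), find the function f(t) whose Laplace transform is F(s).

Rewrite the denominator: s^2 + 4*s + 8 = (s + 2)^2 + 4.
The form in (s + 2) signals a first-shifting-theorem factor e^(-2t).
Since L{sin(2t)} = 2/(s^2 + 4), the inverse is e^(-2*t)*sin(2*t).

f(t) = exp(-2*t)*sin(2*t)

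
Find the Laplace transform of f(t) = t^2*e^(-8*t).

L{e^(-8t)} = 1/(s + 8).
Then apply L{t^2·g(t)} = (-1)^2 d^2/ds^2[G(s)] with G(s) = 1/(s + 8):
differentiating 2 times and applying the sign gives 2/(s + 8)^3.

2/(s + 8)^3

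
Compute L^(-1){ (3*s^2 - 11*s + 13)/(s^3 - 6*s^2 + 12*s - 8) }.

Factor the denominator: s^3 - 6*s^2 + 12*s - 8 = (s - 2)^3.
Partial fraction decomposition gives [3/(s - 2)] + [(s - 2)^(-2)] + [3/(s - 2)^3].
Invert each term: 3/(s - 2) ↔ 3e^(2t); 1/(s - 2)^2 ↔ t·e^(2t); 3/(s - 2)^3 ↔ (3/2)t^2·e^(2t).

3*t^2*exp(2*t)/2 + t*exp(2*t) + 3*exp(2*t)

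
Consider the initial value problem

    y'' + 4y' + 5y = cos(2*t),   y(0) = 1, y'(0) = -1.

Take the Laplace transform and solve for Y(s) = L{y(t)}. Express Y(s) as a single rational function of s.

Y(s) = (s^3 + 3*s^2 + 5*s + 12)/(s^4 + 4*s^3 + 9*s^2 + 16*s + 20)

Apply the Laplace transform to the equation.
Using L{y''} = s^2 Y - s·y(0) - y'(0) and L{y'} = sY - y(0), with y(0) = 1, y'(0) = -1, the left side becomes (s^2 + 4*s + 5)Y - (s + 3).
The right side is L{cos(2*t)} = s/(s^2 + 4).
So (s^2 + 4*s + 5)Y = s/(s^2 + 4) + (s + 3).
Isolate Y and clear denominators.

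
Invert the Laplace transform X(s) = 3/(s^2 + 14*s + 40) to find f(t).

Rewrite the denominator: s^2 + 14*s + 40 = (s + 7)^2 - 9.
The form in (s + 7) signals a first-shifting-theorem factor e^(-7t).
Since L{sinh(3t)} = 3/(s^2 - 9), the inverse is e^(-7*t)*sinh(3*t).

f(t) = exp(-7*t)*sinh(3*t)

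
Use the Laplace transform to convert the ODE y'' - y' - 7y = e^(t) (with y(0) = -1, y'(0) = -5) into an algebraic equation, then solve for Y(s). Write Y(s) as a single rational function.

Apply the Laplace transform to the equation.
With L{y''} = s^2 Y - s·y(0) - y'(0) and L{y'} = sY - y(0), with y(0) = -1, y'(0) = -5: the LHS transforms to (s^2 - s - 7)Y - (-s - 4).
The right side is L{e^(t)} = 1/(s - 1).
So (s^2 - s - 7)Y = 1/(s - 1) + (-s - 4).
Divide through and combine into a single rational function.

Y(s) = (-s^2 - 3*s + 5)/(s^3 - 2*s^2 - 6*s + 7)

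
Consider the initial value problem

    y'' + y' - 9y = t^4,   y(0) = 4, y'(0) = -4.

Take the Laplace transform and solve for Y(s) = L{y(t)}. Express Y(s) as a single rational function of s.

Y(s) = (4*s^6 + 24)/(s^7 + s^6 - 9*s^5)

Apply the Laplace transform to the equation.
The derivative rules (L{y''} = s^2 Y - s·y(0) - y'(0) and L{y'} = sY - y(0), with y(0) = 4, y'(0) = -4) turn the left side into (s^2 + s - 9)Y - (4*s).
The right side is L{t^4} = 24/s^5.
So (s^2 + s - 9)Y = 24/s^5 + (4*s).
Solve for Y(s) and write it as one ratio of polynomials.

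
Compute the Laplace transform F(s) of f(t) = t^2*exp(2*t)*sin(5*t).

F(s) = 10*(3*s^2 - 12*s - 13)/(s^2 - 4*s + 29)^3

L{sin(5t)} = 5/(s^2 + 25).
Multiplying by e^(2t) shifts s → s - 2, so L{exp(2*t)*sin(5*t)} = 5/((s - 2)^2 + 25).
Then apply L{t^2·g(t)} = (-1)^2 d^2/ds^2[G(s)] with G(s) = 5/((s - 2)^2 + 25):
differentiating 2 times and applying the sign gives 10*(3*s^2 - 12*s - 13)/(s^2 - 4*s + 29)^3.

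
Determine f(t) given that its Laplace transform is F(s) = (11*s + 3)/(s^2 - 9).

Factor the denominator: s^2 - 9 = (s - 3)*(s + 3).
Partial fraction decomposition gives [5/(s + 3)] + [6/(s - 3)].
Invert each term: 5/(s + 3) ↔ 5e^(-3t); 6/(s - 3) ↔ 6e^(3t).

f(t) = 6*exp(3*t) + 5*exp(-3*t)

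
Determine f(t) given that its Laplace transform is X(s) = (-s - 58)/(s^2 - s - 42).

f(t) = -5*exp(7*t) + 4*exp(-6*t)

Factor the denominator: s^2 - s - 42 = (s - 7)*(s + 6).
Partial fraction decomposition gives [-5/(s - 7)] + [4/(s + 6)].
Invert each term: -5/(s - 7) ↔ -5e^(7t); 4/(s + 6) ↔ 4e^(-6t).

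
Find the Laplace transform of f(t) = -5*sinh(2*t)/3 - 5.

Apply the Laplace transform termwise.
(-5/3)·[L{sinh(2t)} = 2/(s^2 - 4)]; L{-5} = -5/s.

-10/(3*(s^2 - 4)) - 5/s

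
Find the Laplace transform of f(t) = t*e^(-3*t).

L{t} = 1!/s^2 = 1/s^2.
By the first shifting theorem, multiplying by e^(-3t) replaces s with s + 3.

(s + 3)^(-2)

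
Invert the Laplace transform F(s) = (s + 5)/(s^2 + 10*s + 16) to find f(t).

f(t) = exp(-5*t)*cosh(3*t)

Rewrite the denominator: s^2 + 10*s + 16 = (s + 5)^2 - 9.
The form in (s + 5) signals a first-shifting-theorem factor e^(-5t).
Since L{cosh(3t)} = s/(s^2 - 9), the inverse is e^(-5*t)*cosh(3*t).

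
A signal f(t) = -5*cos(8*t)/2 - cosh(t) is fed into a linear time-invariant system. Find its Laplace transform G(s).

By linearity of the Laplace transform, transform each term separately.
(-5/2)·[L{cos(8t)} = s/(s^2 + 64)]; (-1)·[L{cosh(t)} = s/(s^2 - 1)].

G(s) = -5*s/(2*(s^2 + 64)) - s/(s^2 - 1)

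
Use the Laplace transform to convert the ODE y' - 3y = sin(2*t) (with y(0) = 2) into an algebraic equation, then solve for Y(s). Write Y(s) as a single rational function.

Y(s) = (2*s^2 + 10)/(s^3 - 3*s^2 + 4*s - 12)

Transform both sides with L{·}.
With L{y'} = sY - y(0) = sY - 2: the LHS transforms to (s - 3)Y - (2).
The right side is L{sin(2*t)} = 2/(s^2 + 4).
So (s - 3)Y = 2/(s^2 + 4) + (2).
Divide through and combine into a single rational function.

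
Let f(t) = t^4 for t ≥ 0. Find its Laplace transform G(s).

G(s) = 24/s^5

L{t^4} = 4!/s^5 = 24/s^5.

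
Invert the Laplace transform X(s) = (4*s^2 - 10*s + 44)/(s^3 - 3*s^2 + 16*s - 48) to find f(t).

f(t) = 2*exp(3*t) - sin(4*t) + 2*cos(4*t)

Factor the denominator: s^3 - 3*s^2 + 16*s - 48 = (s - 3)*(s^2 + 16).
Partial fraction decomposition gives [2/(s - 3)] + [2*s/(s^2 + 16)] + [-4/(s^2 + 16)].
Invert each term: 2/(s - 3) ↔ 2e^(3t); 2·s/(s^2 + 16) ↔ 2cos(4t); -1·4/(s^2 + 16) ↔ -sin(4t).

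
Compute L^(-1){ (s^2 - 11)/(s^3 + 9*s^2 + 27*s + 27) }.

Factor the denominator: s^3 + 9*s^2 + 27*s + 27 = (s + 3)^3.
Partial fraction decomposition gives [1/(s + 3)] + [-6/(s + 3)^2] + [-2/(s + 3)^3].
Invert each term: 1/(s + 3) ↔ e^(-3t); -6/(s + 3)^2 ↔ -6t·e^(-3t); -2/(s + 3)^3 ↔ (-1)t^2·e^(-3t).

-t^2*exp(-3*t) - 6*t*exp(-3*t) + exp(-3*t)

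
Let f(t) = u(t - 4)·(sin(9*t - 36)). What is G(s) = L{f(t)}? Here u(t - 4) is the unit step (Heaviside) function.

G(s) = 9*exp(-4*s)/(s^2 + 81)

By the second shifting theorem, L{u(t - c)·g(t - c)} = e^(-cs)·H(s) with c = 4 and H(s) = L{g(t)}.
L{sin(9t)} = 9/(s^2 + 81).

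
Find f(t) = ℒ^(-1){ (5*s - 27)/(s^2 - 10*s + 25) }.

f(t) = -2*t*exp(5*t) + 5*exp(5*t)

Factor the denominator: s^2 - 10*s + 25 = (s - 5)^2.
Partial fraction decomposition gives [5/(s - 5)] + [-2/(s - 5)^2].
Invert each term: 5/(s - 5) ↔ 5e^(5t); -2/(s - 5)^2 ↔ -2t·e^(5t).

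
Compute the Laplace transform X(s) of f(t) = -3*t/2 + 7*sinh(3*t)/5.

X(s) = 21/(5*(s^2 - 9)) - 3/(2*s^2)

Apply the Laplace transform termwise.
(7/5)·[L{sinh(3t)} = 3/(s^2 - 9)]; (-3/2)·[L{t} = 1!/s^2 = 1/s^2].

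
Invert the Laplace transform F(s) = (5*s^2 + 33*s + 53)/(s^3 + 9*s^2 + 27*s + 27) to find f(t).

Factor the denominator: s^3 + 9*s^2 + 27*s + 27 = (s + 3)^3.
Partial fraction decomposition gives [5/(s + 3)] + [3/(s + 3)^2] + [-1/(s + 3)^3].
Invert each term: 5/(s + 3) ↔ 5e^(-3t); 3/(s + 3)^2 ↔ 3t·e^(-3t); -1/(s + 3)^3 ↔ (-1/2)t^2·e^(-3t).

f(t) = -t^2*exp(-3*t)/2 + 3*t*exp(-3*t) + 5*exp(-3*t)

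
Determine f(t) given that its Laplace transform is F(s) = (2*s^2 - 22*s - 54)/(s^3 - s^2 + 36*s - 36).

Factor the denominator: s^3 - s^2 + 36*s - 36 = (s - 1)*(s^2 + 36).
Partial fraction decomposition gives [-2/(s - 1)] + [4*s/(s^2 + 36)] + [-18/(s^2 + 36)].
Invert each term: -2/(s - 1) ↔ -2e^(t); 4·s/(s^2 + 36) ↔ 4cos(6t); -3·6/(s^2 + 36) ↔ -3sin(6t).

f(t) = -2*exp(t) - 3*sin(6*t) + 4*cos(6*t)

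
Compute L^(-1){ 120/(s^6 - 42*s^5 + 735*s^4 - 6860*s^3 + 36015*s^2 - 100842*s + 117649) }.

Rewrite the denominator: s^6 - 42*s^5 + 735*s^4 - 6860*s^3 + 36015*s^2 - 100842*s + 117649 = (s - 7)^6.
The form in (s - 7) signals a first-shifting-theorem factor e^(7t).
Since L{t^5} = 5!/s^6 = 120/s^6, the inverse is t^5*exp(7*t).

t^5*exp(7*t)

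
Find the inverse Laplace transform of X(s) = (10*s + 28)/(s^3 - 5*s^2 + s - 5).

3*exp(5*t) - 5*sin(t) - 3*cos(t)

Factor the denominator: s^3 - 5*s^2 + s - 5 = (s - 5)*(s^2 + 1).
Partial fraction decomposition gives [3/(s - 5)] + [-3*s/(s^2 + 1)] + [-5/(s^2 + 1)].
Invert each term: 3/(s - 5) ↔ 3e^(5t); -3·s/(s^2 + 1) ↔ -3cos(t); -5·1/(s^2 + 1) ↔ -5sin(t).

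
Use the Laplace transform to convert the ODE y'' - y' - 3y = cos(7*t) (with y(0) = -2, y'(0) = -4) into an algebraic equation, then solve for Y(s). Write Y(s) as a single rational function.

Y(s) = (-2*s^3 - 2*s^2 - 97*s - 98)/(s^4 - s^3 + 46*s^2 - 49*s - 147)

Laplace-transform each side.
Using L{y''} = s^2 Y - s·y(0) - y'(0) and L{y'} = sY - y(0), with y(0) = -2, y'(0) = -4, the left side becomes (s^2 - s - 3)Y - (-2*s - 2).
The right side is L{cos(7*t)} = s/(s^2 + 49).
So (s^2 - s - 3)Y = s/(s^2 + 49) + (-2*s - 2).
Divide through and combine into a single rational function.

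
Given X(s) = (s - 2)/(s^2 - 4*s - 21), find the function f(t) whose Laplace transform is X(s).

f(t) = exp(2*t)*cosh(5*t)

Rewrite the denominator: s^2 - 4*s - 21 = (s - 2)^2 - 25.
The form in (s - 2) signals a first-shifting-theorem factor e^(2t).
Since L{cosh(5t)} = s/(s^2 - 25), the inverse is e^(2*t)*cosh(5*t).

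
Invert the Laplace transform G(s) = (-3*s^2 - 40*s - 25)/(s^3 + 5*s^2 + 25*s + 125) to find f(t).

f(t) = -3*sin(5*t) - 5*cos(5*t) + 2*exp(-5*t)

Factor the denominator: s^3 + 5*s^2 + 25*s + 125 = (s + 5)*(s^2 + 25).
Partial fraction decomposition gives [2/(s + 5)] + [-5*s/(s^2 + 25)] + [-15/(s^2 + 25)].
Invert each term: 2/(s + 5) ↔ 2e^(-5t); -5·s/(s^2 + 25) ↔ -5cos(5t); -3·5/(s^2 + 25) ↔ -3sin(5t).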